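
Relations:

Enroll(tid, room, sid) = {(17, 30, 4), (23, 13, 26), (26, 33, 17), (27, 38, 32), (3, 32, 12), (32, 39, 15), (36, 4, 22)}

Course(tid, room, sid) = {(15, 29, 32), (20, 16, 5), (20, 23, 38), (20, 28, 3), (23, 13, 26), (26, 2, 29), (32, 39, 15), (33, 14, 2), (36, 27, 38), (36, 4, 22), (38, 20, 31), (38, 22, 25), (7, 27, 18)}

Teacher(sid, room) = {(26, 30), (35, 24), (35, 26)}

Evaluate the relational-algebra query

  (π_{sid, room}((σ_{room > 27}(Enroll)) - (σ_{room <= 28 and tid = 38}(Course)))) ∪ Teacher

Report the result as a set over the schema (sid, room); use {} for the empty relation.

{(12, 32), (15, 39), (17, 33), (26, 30), (32, 38), (35, 24), (35, 26), (4, 30)}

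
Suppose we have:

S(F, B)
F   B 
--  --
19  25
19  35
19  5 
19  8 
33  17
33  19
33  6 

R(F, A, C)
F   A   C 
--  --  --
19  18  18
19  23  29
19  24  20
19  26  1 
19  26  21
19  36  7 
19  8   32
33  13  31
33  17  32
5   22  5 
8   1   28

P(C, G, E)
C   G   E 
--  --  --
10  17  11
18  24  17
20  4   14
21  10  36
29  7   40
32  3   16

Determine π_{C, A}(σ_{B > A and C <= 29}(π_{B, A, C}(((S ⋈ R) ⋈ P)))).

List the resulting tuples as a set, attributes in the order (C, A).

{(18, 18), (20, 24), (21, 26), (29, 23)}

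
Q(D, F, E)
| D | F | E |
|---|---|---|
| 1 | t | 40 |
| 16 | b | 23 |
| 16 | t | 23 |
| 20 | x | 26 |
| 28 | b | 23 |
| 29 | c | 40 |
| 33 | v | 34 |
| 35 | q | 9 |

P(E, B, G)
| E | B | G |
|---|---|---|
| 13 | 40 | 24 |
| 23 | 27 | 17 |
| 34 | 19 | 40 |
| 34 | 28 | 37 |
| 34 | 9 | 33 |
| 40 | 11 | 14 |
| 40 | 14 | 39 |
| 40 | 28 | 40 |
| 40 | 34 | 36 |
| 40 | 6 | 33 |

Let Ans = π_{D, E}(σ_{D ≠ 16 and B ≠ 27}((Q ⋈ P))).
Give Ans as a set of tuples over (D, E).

{(1, 40), (29, 40), (33, 34)}

Q ⋈ P (natural join on E): {(1, t, 40, 11, 14), (1, t, 40, 14, 39), (1, t, 40, 28, 40), (1, t, 40, 34, 36), (1, t, 40, 6, 33), (16, b, 23, 27, 17), (16, t, 23, 27, 17), (28, b, 23, 27, 17), (29, c, 40, 11, 14), (29, c, 40, 14, 39), (29, c, 40, 28, 40), (29, c, 40, 34, 36), (29, c, 40, 6, 33), (33, v, 34, 19, 40), (33, v, 34, 28, 37), (33, v, 34, 9, 33)}
Selection D ≠ 16 and B ≠ 27: {(1, t, 40, 11, 14), (1, t, 40, 14, 39), (1, t, 40, 28, 40), (1, t, 40, 34, 36), (1, t, 40, 6, 33), (29, c, 40, 11, 14), (29, c, 40, 14, 39), (29, c, 40, 28, 40), (29, c, 40, 34, 36), (29, c, 40, 6, 33), (33, v, 34, 19, 40), (33, v, 34, 28, 37), (33, v, 34, 9, 33)}
π[D, E]: project onto (D, E) (10 duplicate(s) eliminated) → {(1, 40), (29, 40), (33, 34)}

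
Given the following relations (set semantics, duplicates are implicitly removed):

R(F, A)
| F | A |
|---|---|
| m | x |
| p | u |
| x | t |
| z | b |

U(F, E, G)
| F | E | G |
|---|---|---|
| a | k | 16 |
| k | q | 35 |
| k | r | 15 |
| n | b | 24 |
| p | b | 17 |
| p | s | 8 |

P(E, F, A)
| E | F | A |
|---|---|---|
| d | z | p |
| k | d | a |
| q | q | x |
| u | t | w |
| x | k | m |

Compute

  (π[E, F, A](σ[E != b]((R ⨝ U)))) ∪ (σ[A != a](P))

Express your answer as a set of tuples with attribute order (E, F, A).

{(d, z, p), (q, q, x), (s, p, u), (u, t, w), (x, k, m)}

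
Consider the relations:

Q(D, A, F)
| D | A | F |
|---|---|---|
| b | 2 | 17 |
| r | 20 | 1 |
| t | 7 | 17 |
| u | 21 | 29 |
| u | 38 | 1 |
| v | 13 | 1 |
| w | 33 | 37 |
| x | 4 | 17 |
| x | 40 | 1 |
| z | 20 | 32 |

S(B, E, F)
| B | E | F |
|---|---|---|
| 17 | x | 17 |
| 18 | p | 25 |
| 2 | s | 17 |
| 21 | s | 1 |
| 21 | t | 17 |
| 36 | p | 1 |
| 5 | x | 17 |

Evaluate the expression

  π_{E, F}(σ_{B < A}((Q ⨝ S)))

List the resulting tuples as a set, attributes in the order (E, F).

{(p, 1), (s, 1), (s, 17), (x, 17)}

Q ⋈ S (natural join on F): {(b, 2, 17, 17, x), (b, 2, 17, 2, s), (b, 2, 17, 21, t), (b, 2, 17, 5, x), (r, 20, 1, 21, s), (r, 20, 1, 36, p), (t, 7, 17, 17, x), (t, 7, 17, 2, s), (t, 7, 17, 21, t), (t, 7, 17, 5, x), (u, 38, 1, 21, s), (u, 38, 1, 36, p), (v, 13, 1, 21, s), (v, 13, 1, 36, p), (x, 4, 17, 17, x), (x, 4, 17, 2, s), (x, 4, 17, 21, t), (x, 4, 17, 5, x), (x, 40, 1, 21, s), (x, 40, 1, 36, p)}
σ[B < A]: keep tuples satisfying B < A → {(t, 7, 17, 2, s), (t, 7, 17, 5, x), (u, 38, 1, 21, s), (u, 38, 1, 36, p), (x, 4, 17, 2, s), (x, 40, 1, 21, s), (x, 40, 1, 36, p)}
Keep only column(s) E, F (3 duplicate(s) eliminated): {(p, 1), (s, 1), (s, 17), (x, 17)}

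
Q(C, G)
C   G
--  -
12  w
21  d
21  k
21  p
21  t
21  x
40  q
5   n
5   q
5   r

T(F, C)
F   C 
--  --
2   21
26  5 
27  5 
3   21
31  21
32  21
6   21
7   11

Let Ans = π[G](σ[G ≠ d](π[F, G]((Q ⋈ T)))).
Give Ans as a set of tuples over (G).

Q ⋈ T (natural join on C): {(21, d, 2), (21, d, 3), (21, d, 31), (21, d, 32), (21, d, 6), (21, k, 2), (21, k, 3), (21, k, 31), (21, k, 32), (21, k, 6), (21, p, 2), (21, p, 3), (21, p, 31), (21, p, 32), (21, p, 6), (21, t, 2), (21, t, 3), (21, t, 31), (21, t, 32), (21, t, 6), (21, x, 2), (21, x, 3), (21, x, 31), (21, x, 32), (21, x, 6), (5, n, 26), (5, n, 27), (5, q, 26), (5, q, 27), (5, r, 26), (5, r, 27)}
Projecting to F, G: {(2, d), (2, k), (2, p), (2, t), (2, x), (26, n), (26, q), (26, r), (27, n), (27, q), (27, r), (3, d), (3, k), (3, p), (3, t), (3, x), (31, d), (31, k), (31, p), (31, t), (31, x), (32, d), (32, k), (32, p), (32, t), (32, x), (6, d), (6, k), (6, p), (6, t), (6, x)}
Apply σ_{G ≠ d}; surviving tuples: {(2, k), (2, p), (2, t), (2, x), (26, n), (26, q), (26, r), (27, n), (27, q), (27, r), (3, k), (3, p), (3, t), (3, x), (31, k), (31, p), (31, t), (31, x), (32, k), (32, p), (32, t), (32, x), (6, k), (6, p), (6, t), (6, x)}
Projecting to G (19 duplicate(s) eliminated): {k, n, p, q, r, t, x}

{k, n, p, q, r, t, x}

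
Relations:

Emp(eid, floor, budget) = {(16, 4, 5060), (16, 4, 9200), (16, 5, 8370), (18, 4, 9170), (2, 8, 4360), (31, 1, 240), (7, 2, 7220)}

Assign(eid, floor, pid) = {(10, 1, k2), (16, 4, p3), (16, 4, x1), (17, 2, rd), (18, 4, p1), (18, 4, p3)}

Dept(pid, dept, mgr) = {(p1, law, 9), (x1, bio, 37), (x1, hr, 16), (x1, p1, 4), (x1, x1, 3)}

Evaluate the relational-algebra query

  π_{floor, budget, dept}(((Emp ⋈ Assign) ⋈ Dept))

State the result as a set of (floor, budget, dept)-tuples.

Emp ⋈ Assign (natural join on eid, floor): {(16, 4, 5060, p3), (16, 4, 5060, x1), (16, 4, 9200, p3), (16, 4, 9200, x1), (18, 4, 9170, p1), (18, 4, 9170, p3)}
(Emp ⋈ Assign) ⋈ Dept (natural join on pid): {(16, 4, 5060, x1, bio, 37), (16, 4, 5060, x1, hr, 16), (16, 4, 5060, x1, p1, 4), (16, 4, 5060, x1, x1, 3), (16, 4, 9200, x1, bio, 37), (16, 4, 9200, x1, hr, 16), (16, 4, 9200, x1, p1, 4), (16, 4, 9200, x1, x1, 3), (18, 4, 9170, p1, law, 9)}
Keep only column(s) floor, budget, dept: {(4, 5060, bio), (4, 5060, hr), (4, 5060, p1), (4, 5060, x1), (4, 9170, law), (4, 9200, bio), (4, 9200, hr), (4, 9200, p1), (4, 9200, x1)}

{(4, 5060, bio), (4, 5060, hr), (4, 5060, p1), (4, 5060, x1), (4, 9170, law), (4, 9200, bio), (4, 9200, hr), (4, 9200, p1), (4, 9200, x1)}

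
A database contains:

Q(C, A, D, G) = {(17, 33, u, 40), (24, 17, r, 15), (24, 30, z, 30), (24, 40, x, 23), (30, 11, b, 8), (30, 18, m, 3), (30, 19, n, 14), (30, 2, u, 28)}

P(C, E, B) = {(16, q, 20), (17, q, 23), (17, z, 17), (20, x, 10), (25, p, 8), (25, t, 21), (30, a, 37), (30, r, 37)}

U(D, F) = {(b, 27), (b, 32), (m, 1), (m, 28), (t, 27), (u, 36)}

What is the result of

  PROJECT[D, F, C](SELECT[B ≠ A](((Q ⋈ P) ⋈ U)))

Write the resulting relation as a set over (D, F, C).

{(b, 27, 30), (b, 32, 30), (m, 1, 30), (m, 28, 30), (u, 36, 17), (u, 36, 30)}

Joining Q and P on C yields {(17, 33, u, 40, q, 23), (17, 33, u, 40, z, 17), (30, 11, b, 8, a, 37), (30, 11, b, 8, r, 37), (30, 18, m, 3, a, 37), (30, 18, m, 3, r, 37), (30, 19, n, 14, a, 37), (30, 19, n, 14, r, 37), (30, 2, u, 28, a, 37), (30, 2, u, 28, r, 37)}.
Joining (Q ⋈ P) and U on D yields {(17, 33, u, 40, q, 23, 36), (17, 33, u, 40, z, 17, 36), (30, 11, b, 8, a, 37, 27), (30, 11, b, 8, a, 37, 32), (30, 11, b, 8, r, 37, 27), (30, 11, b, 8, r, 37, 32), (30, 18, m, 3, a, 37, 1), (30, 18, m, 3, a, 37, 28), (30, 18, m, 3, r, 37, 1), (30, 18, m, 3, r, 37, 28), (30, 2, u, 28, a, 37, 36), (30, 2, u, 28, r, 37, 36)}.
σ[B ≠ A]: keep tuples satisfying B ≠ A → {(17, 33, u, 40, q, 23, 36), (17, 33, u, 40, z, 17, 36), (30, 11, b, 8, a, 37, 27), (30, 11, b, 8, a, 37, 32), (30, 11, b, 8, r, 37, 27), (30, 11, b, 8, r, 37, 32), (30, 18, m, 3, a, 37, 1), (30, 18, m, 3, a, 37, 28), (30, 18, m, 3, r, 37, 1), (30, 18, m, 3, r, 37, 28), (30, 2, u, 28, a, 37, 36), (30, 2, u, 28, r, 37, 36)}
π_{D, F, C} gives {(b, 27, 30), (b, 32, 30), (m, 1, 30), (m, 28, 30), (u, 36, 17), (u, 36, 30)} (6 duplicate(s) eliminated).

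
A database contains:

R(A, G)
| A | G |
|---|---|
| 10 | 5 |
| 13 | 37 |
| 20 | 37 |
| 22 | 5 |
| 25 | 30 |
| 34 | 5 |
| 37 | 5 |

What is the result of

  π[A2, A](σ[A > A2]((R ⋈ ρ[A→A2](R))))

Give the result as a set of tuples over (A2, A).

ρ[A→A2]: schema becomes (A2, G); tuples unchanged.
Natural join on G: {(10, 5, 10), (10, 5, 22), (10, 5, 34), (10, 5, 37), (13, 37, 13), (13, 37, 20), (20, 37, 13), (20, 37, 20), (22, 5, 10), (22, 5, 22), (22, 5, 34), (22, 5, 37), (25, 30, 25), (34, 5, 10), (34, 5, 22), (34, 5, 34), (34, 5, 37), (37, 5, 10), (37, 5, 22), (37, 5, 34), (37, 5, 37)}
σ[A > A2]: keep tuples satisfying A > A2 → {(20, 37, 13), (22, 5, 10), (34, 5, 10), (34, 5, 22), (37, 5, 10), (37, 5, 22), (37, 5, 34)}
Keep only column(s) A2, A: {(10, 22), (10, 34), (10, 37), (13, 20), (22, 34), (22, 37), (34, 37)}

{(10, 22), (10, 34), (10, 37), (13, 20), (22, 34), (22, 37), (34, 37)}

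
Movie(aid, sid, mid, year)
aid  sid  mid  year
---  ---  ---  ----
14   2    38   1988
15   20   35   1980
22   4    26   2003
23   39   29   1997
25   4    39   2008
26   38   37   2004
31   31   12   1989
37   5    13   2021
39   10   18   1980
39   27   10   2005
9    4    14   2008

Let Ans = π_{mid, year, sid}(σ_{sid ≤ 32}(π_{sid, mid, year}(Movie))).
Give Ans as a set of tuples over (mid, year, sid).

{(10, 2005, 27), (12, 1989, 31), (13, 2021, 5), (14, 2008, 4), (18, 1980, 10), (26, 2003, 4), (35, 1980, 20), (38, 1988, 2), (39, 2008, 4)}

π_{sid, mid, year} gives {(10, 18, 1980), (2, 38, 1988), (20, 35, 1980), (27, 10, 2005), (31, 12, 1989), (38, 37, 2004), (39, 29, 1997), (4, 14, 2008), (4, 26, 2003), (4, 39, 2008), (5, 13, 2021)}.
σ[sid ≤ 32]: keep tuples satisfying sid ≤ 32 → {(10, 18, 1980), (2, 38, 1988), (20, 35, 1980), (27, 10, 2005), (31, 12, 1989), (4, 14, 2008), (4, 26, 2003), (4, 39, 2008), (5, 13, 2021)}
π_{mid, year, sid} gives {(10, 2005, 27), (12, 1989, 31), (13, 2021, 5), (14, 2008, 4), (18, 1980, 10), (26, 2003, 4), (35, 1980, 20), (38, 1988, 2), (39, 2008, 4)}.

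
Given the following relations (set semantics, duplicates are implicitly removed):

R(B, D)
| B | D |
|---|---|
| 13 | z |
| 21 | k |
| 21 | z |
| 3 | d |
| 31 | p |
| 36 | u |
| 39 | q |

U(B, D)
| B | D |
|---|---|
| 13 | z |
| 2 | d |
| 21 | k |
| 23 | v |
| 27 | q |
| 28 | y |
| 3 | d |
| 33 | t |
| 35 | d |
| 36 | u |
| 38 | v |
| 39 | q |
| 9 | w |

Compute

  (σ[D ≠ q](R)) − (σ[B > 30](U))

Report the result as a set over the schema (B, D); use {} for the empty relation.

{(13, z), (21, k), (21, z), (3, d), (31, p)}

Filtering on D ≠ q leaves {(13, z), (21, k), (21, z), (3, d), (31, p), (36, u)}.
Filtering on B > 30 leaves {(33, t), (35, d), (36, u), (38, v), (39, q)}.
Difference: {(13, z), (21, k), (21, z), (3, d), (31, p), (36, u)} with {(33, t), (35, d), (36, u), (38, v), (39, q)} → {(13, z), (21, k), (21, z), (3, d), (31, p)}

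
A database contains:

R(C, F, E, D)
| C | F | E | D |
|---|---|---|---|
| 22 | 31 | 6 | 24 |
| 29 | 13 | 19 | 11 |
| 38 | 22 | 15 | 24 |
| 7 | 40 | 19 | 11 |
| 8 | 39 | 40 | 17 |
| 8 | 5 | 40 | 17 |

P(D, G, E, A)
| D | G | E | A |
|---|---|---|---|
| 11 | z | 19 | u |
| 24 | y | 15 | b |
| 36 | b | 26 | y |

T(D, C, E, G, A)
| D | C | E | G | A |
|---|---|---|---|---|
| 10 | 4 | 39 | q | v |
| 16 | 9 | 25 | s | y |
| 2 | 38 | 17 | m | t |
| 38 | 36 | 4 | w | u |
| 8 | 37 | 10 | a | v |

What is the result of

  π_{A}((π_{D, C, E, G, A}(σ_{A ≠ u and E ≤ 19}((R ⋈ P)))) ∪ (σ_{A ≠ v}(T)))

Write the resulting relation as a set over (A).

{b, t, u, y}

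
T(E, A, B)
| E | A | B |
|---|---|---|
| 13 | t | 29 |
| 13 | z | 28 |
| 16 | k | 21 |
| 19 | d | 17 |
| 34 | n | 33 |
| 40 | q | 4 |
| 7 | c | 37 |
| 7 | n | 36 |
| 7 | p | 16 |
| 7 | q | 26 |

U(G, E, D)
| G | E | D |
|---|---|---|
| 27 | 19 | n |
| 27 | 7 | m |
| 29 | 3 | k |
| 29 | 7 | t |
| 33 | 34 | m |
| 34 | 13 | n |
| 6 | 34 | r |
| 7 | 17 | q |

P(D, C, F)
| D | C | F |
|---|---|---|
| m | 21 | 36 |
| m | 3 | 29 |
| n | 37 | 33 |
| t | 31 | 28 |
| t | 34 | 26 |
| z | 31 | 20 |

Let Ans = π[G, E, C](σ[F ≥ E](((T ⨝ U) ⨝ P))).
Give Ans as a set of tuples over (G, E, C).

T ⋈ U (natural join on E): {(13, t, 29, 34, n), (13, z, 28, 34, n), (19, d, 17, 27, n), (34, n, 33, 33, m), (34, n, 33, 6, r), (7, c, 37, 27, m), (7, c, 37, 29, t), (7, n, 36, 27, m), (7, n, 36, 29, t), (7, p, 16, 27, m), (7, p, 16, 29, t), (7, q, 26, 27, m), (7, q, 26, 29, t)}
(T ⨝ U) ⋈ P (natural join on D): {(13, t, 29, 34, n, 37, 33), (13, z, 28, 34, n, 37, 33), (19, d, 17, 27, n, 37, 33), (34, n, 33, 33, m, 21, 36), (34, n, 33, 33, m, 3, 29), (7, c, 37, 27, m, 21, 36), (7, c, 37, 27, m, 3, 29), (7, c, 37, 29, t, 31, 28), (7, c, 37, 29, t, 34, 26), (7, n, 36, 27, m, 21, 36), (7, n, 36, 27, m, 3, 29), (7, n, 36, 29, t, 31, 28), (7, n, 36, 29, t, 34, 26), (7, p, 16, 27, m, 21, 36), (7, p, 16, 27, m, 3, 29), (7, p, 16, 29, t, 31, 28), (7, p, 16, 29, t, 34, 26), (7, q, 26, 27, m, 21, 36), (7, q, 26, 27, m, 3, 29), (7, q, 26, 29, t, 31, 28), (7, q, 26, 29, t, 34, 26)}
Apply σ_{F ≥ E}; surviving tuples: {(13, t, 29, 34, n, 37, 33), (13, z, 28, 34, n, 37, 33), (19, d, 17, 27, n, 37, 33), (34, n, 33, 33, m, 21, 36), (7, c, 37, 27, m, 21, 36), (7, c, 37, 27, m, 3, 29), (7, c, 37, 29, t, 31, 28), (7, c, 37, 29, t, 34, 26), (7, n, 36, 27, m, 21, 36), (7, n, 36, 27, m, 3, 29), (7, n, 36, 29, t, 31, 28), (7, n, 36, 29, t, 34, 26), (7, p, 16, 27, m, 21, 36), (7, p, 16, 27, m, 3, 29), (7, p, 16, 29, t, 31, 28), (7, p, 16, 29, t, 34, 26), (7, q, 26, 27, m, 21, 36), (7, q, 26, 27, m, 3, 29), (7, q, 26, 29, t, 31, 28), (7, q, 26, 29, t, 34, 26)}
Keep only column(s) G, E, C (13 duplicate(s) eliminated): {(27, 19, 37), (27, 7, 21), (27, 7, 3), (29, 7, 31), (29, 7, 34), (33, 34, 21), (34, 13, 37)}

{(27, 19, 37), (27, 7, 21), (27, 7, 3), (29, 7, 31), (29, 7, 34), (33, 34, 21), (34, 13, 37)}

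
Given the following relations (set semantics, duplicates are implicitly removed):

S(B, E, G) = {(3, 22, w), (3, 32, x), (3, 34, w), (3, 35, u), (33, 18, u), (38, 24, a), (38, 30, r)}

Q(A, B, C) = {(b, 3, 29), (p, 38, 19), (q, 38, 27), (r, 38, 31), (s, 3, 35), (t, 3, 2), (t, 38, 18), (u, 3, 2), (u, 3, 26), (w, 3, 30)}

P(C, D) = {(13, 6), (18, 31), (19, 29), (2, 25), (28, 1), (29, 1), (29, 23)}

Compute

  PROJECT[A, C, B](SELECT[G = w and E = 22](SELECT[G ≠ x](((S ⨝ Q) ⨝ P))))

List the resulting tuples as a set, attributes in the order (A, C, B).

{(b, 29, 3), (t, 2, 3), (u, 2, 3)}

Natural join on B: {(3, 22, w, b, 29), (3, 22, w, s, 35), (3, 22, w, t, 2), (3, 22, w, u, 2), (3, 22, w, u, 26), (3, 22, w, w, 30), (3, 32, x, b, 29), (3, 32, x, s, 35), (3, 32, x, t, 2), (3, 32, x, u, 2), (3, 32, x, u, 26), (3, 32, x, w, 30), (3, 34, w, b, 29), (3, 34, w, s, 35), (3, 34, w, t, 2), (3, 34, w, u, 2), (3, 34, w, u, 26), (3, 34, w, w, 30), (3, 35, u, b, 29), (3, 35, u, s, 35), (3, 35, u, t, 2), (3, 35, u, u, 2), (3, 35, u, u, 26), (3, 35, u, w, 30), (38, 24, a, p, 19), (38, 24, a, q, 27), (38, 24, a, r, 31), (38, 24, a, t, 18), (38, 30, r, p, 19), (38, 30, r, q, 27), (38, 30, r, r, 31), (38, 30, r, t, 18)}
Natural join on C: {(3, 22, w, b, 29, 1), (3, 22, w, b, 29, 23), (3, 22, w, t, 2, 25), (3, 22, w, u, 2, 25), (3, 32, x, b, 29, 1), (3, 32, x, b, 29, 23), (3, 32, x, t, 2, 25), (3, 32, x, u, 2, 25), (3, 34, w, b, 29, 1), (3, 34, w, b, 29, 23), (3, 34, w, t, 2, 25), (3, 34, w, u, 2, 25), (3, 35, u, b, 29, 1), (3, 35, u, b, 29, 23), (3, 35, u, t, 2, 25), (3, 35, u, u, 2, 25), (38, 24, a, p, 19, 29), (38, 24, a, t, 18, 31), (38, 30, r, p, 19, 29), (38, 30, r, t, 18, 31)}
Apply σ_{G ≠ x}; surviving tuples: {(3, 22, w, b, 29, 1), (3, 22, w, b, 29, 23), (3, 22, w, t, 2, 25), (3, 22, w, u, 2, 25), (3, 34, w, b, 29, 1), (3, 34, w, b, 29, 23), (3, 34, w, t, 2, 25), (3, 34, w, u, 2, 25), (3, 35, u, b, 29, 1), (3, 35, u, b, 29, 23), (3, 35, u, t, 2, 25), (3, 35, u, u, 2, 25), (38, 24, a, p, 19, 29), (38, 24, a, t, 18, 31), (38, 30, r, p, 19, 29), (38, 30, r, t, 18, 31)}
Apply σ_{G = w and E = 22}; surviving tuples: {(3, 22, w, b, 29, 1), (3, 22, w, b, 29, 23), (3, 22, w, t, 2, 25), (3, 22, w, u, 2, 25)}
Projecting to A, C, B (1 duplicate(s) eliminated): {(b, 29, 3), (t, 2, 3), (u, 2, 3)}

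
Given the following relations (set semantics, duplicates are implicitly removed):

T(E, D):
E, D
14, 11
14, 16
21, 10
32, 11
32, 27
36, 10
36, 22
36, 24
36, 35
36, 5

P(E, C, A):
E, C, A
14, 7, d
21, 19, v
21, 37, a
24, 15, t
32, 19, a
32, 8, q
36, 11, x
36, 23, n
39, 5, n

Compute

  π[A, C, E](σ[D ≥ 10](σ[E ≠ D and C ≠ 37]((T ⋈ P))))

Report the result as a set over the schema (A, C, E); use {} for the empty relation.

{(a, 19, 32), (d, 7, 14), (n, 23, 36), (q, 8, 32), (v, 19, 21), (x, 11, 36)}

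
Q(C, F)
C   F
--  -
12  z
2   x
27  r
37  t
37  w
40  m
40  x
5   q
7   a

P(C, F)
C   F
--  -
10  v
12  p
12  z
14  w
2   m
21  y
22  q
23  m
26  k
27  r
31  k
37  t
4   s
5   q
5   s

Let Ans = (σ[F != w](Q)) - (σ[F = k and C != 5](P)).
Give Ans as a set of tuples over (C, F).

{(12, z), (2, x), (27, r), (37, t), (40, m), (40, x), (5, q), (7, a)}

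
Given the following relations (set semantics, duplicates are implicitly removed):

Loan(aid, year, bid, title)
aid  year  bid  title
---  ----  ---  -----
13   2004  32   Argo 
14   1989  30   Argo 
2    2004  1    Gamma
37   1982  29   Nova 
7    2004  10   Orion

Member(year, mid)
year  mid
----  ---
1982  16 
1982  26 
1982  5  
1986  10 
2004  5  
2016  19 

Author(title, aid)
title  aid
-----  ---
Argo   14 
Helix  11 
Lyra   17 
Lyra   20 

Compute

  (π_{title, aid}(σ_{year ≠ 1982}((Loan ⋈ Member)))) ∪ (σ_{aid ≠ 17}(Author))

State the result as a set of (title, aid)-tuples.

Joining Loan and Member on year yields {(13, 2004, 32, Argo, 5), (2, 2004, 1, Gamma, 5), (37, 1982, 29, Nova, 16), (37, 1982, 29, Nova, 26), (37, 1982, 29, Nova, 5), (7, 2004, 10, Orion, 5)}.
Apply σ_{year ≠ 1982}; surviving tuples: {(13, 2004, 32, Argo, 5), (2, 2004, 1, Gamma, 5), (7, 2004, 10, Orion, 5)}
Projecting to title, aid: {(Argo, 13), (Gamma, 2), (Orion, 7)}
Apply σ_{aid ≠ 17}; surviving tuples: {(Argo, 14), (Helix, 11), (Lyra, 20)}
Set union of the two operands is {(Argo, 13), (Argo, 14), (Gamma, 2), (Helix, 11), (Lyra, 20), (Orion, 7)}.

{(Argo, 13), (Argo, 14), (Gamma, 2), (Helix, 11), (Lyra, 20), (Orion, 7)}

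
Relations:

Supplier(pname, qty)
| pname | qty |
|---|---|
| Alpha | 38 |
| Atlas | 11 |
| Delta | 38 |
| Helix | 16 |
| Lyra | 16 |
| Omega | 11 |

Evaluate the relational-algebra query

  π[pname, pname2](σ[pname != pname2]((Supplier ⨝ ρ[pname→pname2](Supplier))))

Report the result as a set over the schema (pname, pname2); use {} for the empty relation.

{(Alpha, Delta), (Atlas, Omega), (Delta, Alpha), (Helix, Lyra), (Lyra, Helix), (Omega, Atlas)}

ρ[pname→pname2]: schema becomes (pname2, qty); tuples unchanged.
Natural join on qty: {(Alpha, 38, Alpha), (Alpha, 38, Delta), (Atlas, 11, Atlas), (Atlas, 11, Omega), (Delta, 38, Alpha), (Delta, 38, Delta), (Helix, 16, Helix), (Helix, 16, Lyra), (Lyra, 16, Helix), (Lyra, 16, Lyra), (Omega, 11, Atlas), (Omega, 11, Omega)}
σ[pname != pname2]: keep tuples satisfying pname != pname2 → {(Alpha, 38, Delta), (Atlas, 11, Omega), (Delta, 38, Alpha), (Helix, 16, Lyra), (Lyra, 16, Helix), (Omega, 11, Atlas)}
Keep only column(s) pname, pname2: {(Alpha, Delta), (Atlas, Omega), (Delta, Alpha), (Helix, Lyra), (Lyra, Helix), (Omega, Atlas)}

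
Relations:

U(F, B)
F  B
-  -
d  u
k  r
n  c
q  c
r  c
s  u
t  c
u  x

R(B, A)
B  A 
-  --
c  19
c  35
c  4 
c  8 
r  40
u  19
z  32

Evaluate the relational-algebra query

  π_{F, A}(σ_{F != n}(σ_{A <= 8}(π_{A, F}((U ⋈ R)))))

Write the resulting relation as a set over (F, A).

{(q, 4), (q, 8), (r, 4), (r, 8), (t, 4), (t, 8)}

U ⋈ R (natural join on B): {(d, u, 19), (k, r, 40), (n, c, 19), (n, c, 35), (n, c, 4), (n, c, 8), (q, c, 19), (q, c, 35), (q, c, 4), (q, c, 8), (r, c, 19), (r, c, 35), (r, c, 4), (r, c, 8), (s, u, 19), (t, c, 19), (t, c, 35), (t, c, 4), (t, c, 8)}
π_{A, F} gives {(19, d), (19, n), (19, q), (19, r), (19, s), (19, t), (35, n), (35, q), (35, r), (35, t), (4, n), (4, q), (4, r), (4, t), (40, k), (8, n), (8, q), (8, r), (8, t)}.
Selection A <= 8: {(4, n), (4, q), (4, r), (4, t), (8, n), (8, q), (8, r), (8, t)}
Selection F != n: {(4, q), (4, r), (4, t), (8, q), (8, r), (8, t)}
π_{F, A} gives {(q, 4), (q, 8), (r, 4), (r, 8), (t, 4), (t, 8)}.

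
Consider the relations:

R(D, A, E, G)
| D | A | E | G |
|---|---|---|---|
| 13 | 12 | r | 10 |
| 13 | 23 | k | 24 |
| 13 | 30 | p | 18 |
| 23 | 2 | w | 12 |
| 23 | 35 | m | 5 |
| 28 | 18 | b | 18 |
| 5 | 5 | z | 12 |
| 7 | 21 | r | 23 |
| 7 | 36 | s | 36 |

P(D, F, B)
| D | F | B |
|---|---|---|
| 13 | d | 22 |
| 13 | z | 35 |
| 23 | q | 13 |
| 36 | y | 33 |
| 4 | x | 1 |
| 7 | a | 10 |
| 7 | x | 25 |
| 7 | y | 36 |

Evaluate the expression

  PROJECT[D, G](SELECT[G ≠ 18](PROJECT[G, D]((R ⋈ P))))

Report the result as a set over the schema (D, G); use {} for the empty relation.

{(13, 10), (13, 24), (23, 12), (23, 5), (7, 23), (7, 36)}

Natural join on D: {(13, 12, r, 10, d, 22), (13, 12, r, 10, z, 35), (13, 23, k, 24, d, 22), (13, 23, k, 24, z, 35), (13, 30, p, 18, d, 22), (13, 30, p, 18, z, 35), (23, 2, w, 12, q, 13), (23, 35, m, 5, q, 13), (7, 21, r, 23, a, 10), (7, 21, r, 23, x, 25), (7, 21, r, 23, y, 36), (7, 36, s, 36, a, 10), (7, 36, s, 36, x, 25), (7, 36, s, 36, y, 36)}
π[G, D]: project onto (G, D) (7 duplicate(s) eliminated) → {(10, 13), (12, 23), (18, 13), (23, 7), (24, 13), (36, 7), (5, 23)}
Apply σ_{G ≠ 18}; surviving tuples: {(10, 13), (12, 23), (23, 7), (24, 13), (36, 7), (5, 23)}
π[D, G]: project onto (D, G) → {(13, 10), (13, 24), (23, 12), (23, 5), (7, 23), (7, 36)}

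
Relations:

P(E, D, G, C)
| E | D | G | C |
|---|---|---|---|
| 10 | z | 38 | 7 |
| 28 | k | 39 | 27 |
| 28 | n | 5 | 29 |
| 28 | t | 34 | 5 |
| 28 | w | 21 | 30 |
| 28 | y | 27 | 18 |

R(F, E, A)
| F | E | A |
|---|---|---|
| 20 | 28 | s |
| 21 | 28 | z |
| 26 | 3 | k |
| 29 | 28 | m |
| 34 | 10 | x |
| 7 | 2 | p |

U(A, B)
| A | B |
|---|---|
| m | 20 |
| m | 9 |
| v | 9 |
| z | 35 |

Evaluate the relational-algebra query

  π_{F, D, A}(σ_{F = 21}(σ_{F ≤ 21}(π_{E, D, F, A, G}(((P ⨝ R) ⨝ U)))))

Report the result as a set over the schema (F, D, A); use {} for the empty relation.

{(21, k, z), (21, n, z), (21, t, z), (21, w, z), (21, y, z)}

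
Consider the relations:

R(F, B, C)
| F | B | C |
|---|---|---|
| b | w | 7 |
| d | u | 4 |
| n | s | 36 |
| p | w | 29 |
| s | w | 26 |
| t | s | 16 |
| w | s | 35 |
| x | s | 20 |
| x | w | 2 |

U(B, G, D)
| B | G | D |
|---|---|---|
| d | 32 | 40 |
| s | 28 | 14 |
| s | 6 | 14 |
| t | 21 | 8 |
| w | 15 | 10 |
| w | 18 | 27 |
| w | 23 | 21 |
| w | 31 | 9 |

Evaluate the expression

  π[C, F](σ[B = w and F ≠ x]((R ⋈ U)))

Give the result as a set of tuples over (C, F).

{(26, s), (29, p), (7, b)}

R ⋈ U (natural join on B): {(b, w, 7, 15, 10), (b, w, 7, 18, 27), (b, w, 7, 23, 21), (b, w, 7, 31, 9), (n, s, 36, 28, 14), (n, s, 36, 6, 14), (p, w, 29, 15, 10), (p, w, 29, 18, 27), (p, w, 29, 23, 21), (p, w, 29, 31, 9), (s, w, 26, 15, 10), (s, w, 26, 18, 27), (s, w, 26, 23, 21), (s, w, 26, 31, 9), (t, s, 16, 28, 14), (t, s, 16, 6, 14), (w, s, 35, 28, 14), (w, s, 35, 6, 14), (x, s, 20, 28, 14), (x, s, 20, 6, 14), (x, w, 2, 15, 10), (x, w, 2, 18, 27), (x, w, 2, 23, 21), (x, w, 2, 31, 9)}
Apply σ_{B = w and F ≠ x}; surviving tuples: {(b, w, 7, 15, 10), (b, w, 7, 18, 27), (b, w, 7, 23, 21), (b, w, 7, 31, 9), (p, w, 29, 15, 10), (p, w, 29, 18, 27), (p, w, 29, 23, 21), (p, w, 29, 31, 9), (s, w, 26, 15, 10), (s, w, 26, 18, 27), (s, w, 26, 23, 21), (s, w, 26, 31, 9)}
Projecting to C, F (9 duplicate(s) eliminated): {(26, s), (29, p), (7, b)}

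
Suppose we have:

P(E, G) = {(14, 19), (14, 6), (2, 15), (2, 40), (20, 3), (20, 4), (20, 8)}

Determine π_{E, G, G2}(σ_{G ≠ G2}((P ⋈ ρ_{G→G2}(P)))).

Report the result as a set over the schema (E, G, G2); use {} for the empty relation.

ρ[G→G2]: schema becomes (E, G2); tuples unchanged.
Joining P and ρ_{G→G2}(P) on E yields {(14, 19, 19), (14, 19, 6), (14, 6, 19), (14, 6, 6), (2, 15, 15), (2, 15, 40), (2, 40, 15), (2, 40, 40), (20, 3, 3), (20, 3, 4), (20, 3, 8), (20, 4, 3), (20, 4, 4), (20, 4, 8), (20, 8, 3), (20, 8, 4), (20, 8, 8)}.
Selection G ≠ G2: {(14, 19, 6), (14, 6, 19), (2, 15, 40), (2, 40, 15), (20, 3, 4), (20, 3, 8), (20, 4, 3), (20, 4, 8), (20, 8, 3), (20, 8, 4)}
Projecting to E, G, G2: {(14, 19, 6), (14, 6, 19), (2, 15, 40), (2, 40, 15), (20, 3, 4), (20, 3, 8), (20, 4, 3), (20, 4, 8), (20, 8, 3), (20, 8, 4)}

{(14, 19, 6), (14, 6, 19), (2, 15, 40), (2, 40, 15), (20, 3, 4), (20, 3, 8), (20, 4, 3), (20, 4, 8), (20, 8, 3), (20, 8, 4)}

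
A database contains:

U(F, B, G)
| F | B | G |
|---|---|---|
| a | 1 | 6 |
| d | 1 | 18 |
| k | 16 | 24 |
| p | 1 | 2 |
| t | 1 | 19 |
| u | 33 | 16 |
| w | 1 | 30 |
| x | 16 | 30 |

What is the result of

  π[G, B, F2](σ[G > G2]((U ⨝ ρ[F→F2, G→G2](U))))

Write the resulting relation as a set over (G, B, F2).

{(18, 1, a), (18, 1, p), (19, 1, a), (19, 1, d), (19, 1, p), (30, 1, a), (30, 1, d), (30, 1, p), (30, 1, t), (30, 16, k), (6, 1, p)}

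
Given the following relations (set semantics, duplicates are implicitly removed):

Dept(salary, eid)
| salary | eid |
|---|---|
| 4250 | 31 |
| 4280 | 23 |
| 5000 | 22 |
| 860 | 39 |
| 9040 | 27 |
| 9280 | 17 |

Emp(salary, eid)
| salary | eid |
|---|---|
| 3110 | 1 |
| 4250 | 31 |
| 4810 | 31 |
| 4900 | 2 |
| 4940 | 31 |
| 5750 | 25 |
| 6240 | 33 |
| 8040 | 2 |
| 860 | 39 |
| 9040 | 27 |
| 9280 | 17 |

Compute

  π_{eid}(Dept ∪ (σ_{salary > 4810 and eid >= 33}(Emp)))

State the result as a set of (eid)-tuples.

{17, 22, 23, 27, 31, 33, 39}

Filtering on salary > 4810 and eid >= 33 leaves {(6240, 33)}.
Set union of the two operands is {(4250, 31), (4280, 23), (5000, 22), (6240, 33), (860, 39), (9040, 27), (9280, 17)}.
π_{eid} gives {17, 22, 23, 27, 31, 33, 39}.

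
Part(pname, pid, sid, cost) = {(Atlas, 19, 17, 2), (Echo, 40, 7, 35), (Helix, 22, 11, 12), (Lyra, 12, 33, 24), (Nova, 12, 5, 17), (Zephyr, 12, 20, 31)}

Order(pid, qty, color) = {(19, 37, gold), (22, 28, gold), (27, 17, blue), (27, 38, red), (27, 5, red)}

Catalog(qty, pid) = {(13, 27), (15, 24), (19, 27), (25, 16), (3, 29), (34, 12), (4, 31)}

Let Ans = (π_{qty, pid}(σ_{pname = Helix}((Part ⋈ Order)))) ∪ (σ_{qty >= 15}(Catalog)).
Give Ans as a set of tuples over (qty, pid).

Joining Part and Order on pid yields {(Atlas, 19, 17, 2, 37, gold), (Helix, 22, 11, 12, 28, gold)}.
σ[pname = Helix]: keep tuples satisfying pname = Helix → {(Helix, 22, 11, 12, 28, gold)}
Keep only column(s) qty, pid: {(28, 22)}
σ[qty >= 15]: keep tuples satisfying qty >= 15 → {(15, 24), (19, 27), (25, 16), (34, 12)}
Set union of the two operands is {(15, 24), (19, 27), (25, 16), (28, 22), (34, 12)}.

{(15, 24), (19, 27), (25, 16), (28, 22), (34, 12)}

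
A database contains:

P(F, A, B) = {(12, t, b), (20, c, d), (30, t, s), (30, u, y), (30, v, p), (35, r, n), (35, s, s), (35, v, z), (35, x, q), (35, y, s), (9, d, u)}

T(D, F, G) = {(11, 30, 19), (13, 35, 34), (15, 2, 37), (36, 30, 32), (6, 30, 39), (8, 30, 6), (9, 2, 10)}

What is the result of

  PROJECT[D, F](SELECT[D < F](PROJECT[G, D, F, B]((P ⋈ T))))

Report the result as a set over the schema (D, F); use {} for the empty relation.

Joining P and T on F yields {(30, t, s, 11, 19), (30, t, s, 36, 32), (30, t, s, 6, 39), (30, t, s, 8, 6), (30, u, y, 11, 19), (30, u, y, 36, 32), (30, u, y, 6, 39), (30, u, y, 8, 6), (30, v, p, 11, 19), (30, v, p, 36, 32), (30, v, p, 6, 39), (30, v, p, 8, 6), (35, r, n, 13, 34), (35, s, s, 13, 34), (35, v, z, 13, 34), (35, x, q, 13, 34), (35, y, s, 13, 34)}.
π_{G, D, F, B} gives {(19, 11, 30, p), (19, 11, 30, s), (19, 11, 30, y), (32, 36, 30, p), (32, 36, 30, s), (32, 36, 30, y), (34, 13, 35, n), (34, 13, 35, q), (34, 13, 35, s), (34, 13, 35, z), (39, 6, 30, p), (39, 6, 30, s), (39, 6, 30, y), (6, 8, 30, p), (6, 8, 30, s), (6, 8, 30, y)} (1 duplicate(s) eliminated).
Apply σ_{D < F}; surviving tuples: {(19, 11, 30, p), (19, 11, 30, s), (19, 11, 30, y), (34, 13, 35, n), (34, 13, 35, q), (34, 13, 35, s), (34, 13, 35, z), (39, 6, 30, p), (39, 6, 30, s), (39, 6, 30, y), (6, 8, 30, p), (6, 8, 30, s), (6, 8, 30, y)}
π_{D, F} gives {(11, 30), (13, 35), (6, 30), (8, 30)} (9 duplicate(s) eliminated).

{(11, 30), (13, 35), (6, 30), (8, 30)}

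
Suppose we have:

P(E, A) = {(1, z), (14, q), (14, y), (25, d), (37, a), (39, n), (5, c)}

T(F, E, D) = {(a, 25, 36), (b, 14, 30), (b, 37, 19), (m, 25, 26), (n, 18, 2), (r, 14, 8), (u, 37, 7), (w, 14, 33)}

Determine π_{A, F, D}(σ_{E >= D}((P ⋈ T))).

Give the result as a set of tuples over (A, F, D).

{(a, b, 19), (a, u, 7), (q, r, 8), (y, r, 8)}

Joining P and T on E yields {(14, q, b, 30), (14, q, r, 8), (14, q, w, 33), (14, y, b, 30), (14, y, r, 8), (14, y, w, 33), (25, d, a, 36), (25, d, m, 26), (37, a, b, 19), (37, a, u, 7)}.
Filtering on E >= D leaves {(14, q, r, 8), (14, y, r, 8), (37, a, b, 19), (37, a, u, 7)}.
π_{A, F, D} gives {(a, b, 19), (a, u, 7), (q, r, 8), (y, r, 8)}.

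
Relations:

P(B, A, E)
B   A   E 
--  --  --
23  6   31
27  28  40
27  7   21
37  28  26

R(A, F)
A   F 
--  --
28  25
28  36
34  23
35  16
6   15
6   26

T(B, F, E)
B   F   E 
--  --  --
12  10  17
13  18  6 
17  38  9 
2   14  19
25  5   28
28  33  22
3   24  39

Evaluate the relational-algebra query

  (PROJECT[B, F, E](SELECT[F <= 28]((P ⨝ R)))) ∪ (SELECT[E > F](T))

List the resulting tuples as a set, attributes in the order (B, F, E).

{(12, 10, 17), (2, 14, 19), (23, 15, 31), (23, 26, 31), (25, 5, 28), (27, 25, 40), (3, 24, 39), (37, 25, 26)}

P ⋈ R (natural join on A): {(23, 6, 31, 15), (23, 6, 31, 26), (27, 28, 40, 25), (27, 28, 40, 36), (37, 28, 26, 25), (37, 28, 26, 36)}
Filtering on F <= 28 leaves {(23, 6, 31, 15), (23, 6, 31, 26), (27, 28, 40, 25), (37, 28, 26, 25)}.
π_{B, F, E} gives {(23, 15, 31), (23, 26, 31), (27, 25, 40), (37, 25, 26)}.
Filtering on E > F leaves {(12, 10, 17), (2, 14, 19), (25, 5, 28), (3, 24, 39)}.
Taking the union: {(12, 10, 17), (2, 14, 19), (23, 15, 31), (23, 26, 31), (25, 5, 28), (27, 25, 40), (3, 24, 39), (37, 25, 26)}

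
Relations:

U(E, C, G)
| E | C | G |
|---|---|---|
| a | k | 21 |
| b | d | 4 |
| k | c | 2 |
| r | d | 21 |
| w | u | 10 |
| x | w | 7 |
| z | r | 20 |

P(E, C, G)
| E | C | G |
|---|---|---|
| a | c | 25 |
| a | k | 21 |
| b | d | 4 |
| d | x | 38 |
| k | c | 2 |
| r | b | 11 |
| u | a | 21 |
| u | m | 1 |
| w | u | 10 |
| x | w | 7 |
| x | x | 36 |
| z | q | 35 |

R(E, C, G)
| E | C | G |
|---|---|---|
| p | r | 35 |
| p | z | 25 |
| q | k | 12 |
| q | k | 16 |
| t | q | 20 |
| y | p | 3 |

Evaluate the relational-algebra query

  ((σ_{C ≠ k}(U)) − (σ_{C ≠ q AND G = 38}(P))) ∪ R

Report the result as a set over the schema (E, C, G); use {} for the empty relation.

Apply σ_{C ≠ k}; surviving tuples: {(b, d, 4), (k, c, 2), (r, d, 21), (w, u, 10), (x, w, 7), (z, r, 20)}
Apply σ_{C ≠ q AND G = 38}; surviving tuples: {(d, x, 38)}
Taking the difference: {(b, d, 4), (k, c, 2), (r, d, 21), (w, u, 10), (x, w, 7), (z, r, 20)}
Taking the union: {(b, d, 4), (k, c, 2), (p, r, 35), (p, z, 25), (q, k, 12), (q, k, 16), (r, d, 21), (t, q, 20), (w, u, 10), (x, w, 7), (y, p, 3), (z, r, 20)}

{(b, d, 4), (k, c, 2), (p, r, 35), (p, z, 25), (q, k, 12), (q, k, 16), (r, d, 21), (t, q, 20), (w, u, 10), (x, w, 7), (y, p, 3), (z, r, 20)}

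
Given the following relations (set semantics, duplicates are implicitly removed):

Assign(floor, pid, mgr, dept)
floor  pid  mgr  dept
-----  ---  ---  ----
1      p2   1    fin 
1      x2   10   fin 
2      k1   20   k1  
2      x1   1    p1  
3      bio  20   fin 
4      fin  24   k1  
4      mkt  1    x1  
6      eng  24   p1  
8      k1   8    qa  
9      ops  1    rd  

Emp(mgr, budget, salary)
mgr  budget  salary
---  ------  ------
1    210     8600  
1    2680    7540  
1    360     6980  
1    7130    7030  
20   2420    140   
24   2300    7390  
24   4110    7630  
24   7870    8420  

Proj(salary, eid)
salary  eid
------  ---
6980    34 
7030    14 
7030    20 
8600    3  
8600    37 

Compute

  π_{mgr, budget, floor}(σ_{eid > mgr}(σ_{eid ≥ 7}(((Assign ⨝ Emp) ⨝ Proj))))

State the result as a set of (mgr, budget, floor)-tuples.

Assign ⋈ Emp (natural join on mgr): {(1, p2, 1, fin, 210, 8600), (1, p2, 1, fin, 2680, 7540), (1, p2, 1, fin, 360, 6980), (1, p2, 1, fin, 7130, 7030), (2, k1, 20, k1, 2420, 140), (2, x1, 1, p1, 210, 8600), (2, x1, 1, p1, 2680, 7540), (2, x1, 1, p1, 360, 6980), (2, x1, 1, p1, 7130, 7030), (3, bio, 20, fin, 2420, 140), (4, fin, 24, k1, 2300, 7390), (4, fin, 24, k1, 4110, 7630), (4, fin, 24, k1, 7870, 8420), (4, mkt, 1, x1, 210, 8600), (4, mkt, 1, x1, 2680, 7540), (4, mkt, 1, x1, 360, 6980), (4, mkt, 1, x1, 7130, 7030), (6, eng, 24, p1, 2300, 7390), (6, eng, 24, p1, 4110, 7630), (6, eng, 24, p1, 7870, 8420), (9, ops, 1, rd, 210, 8600), (9, ops, 1, rd, 2680, 7540), (9, ops, 1, rd, 360, 6980), (9, ops, 1, rd, 7130, 7030)}
(Assign ⨝ Emp) ⋈ Proj (natural join on salary): {(1, p2, 1, fin, 210, 8600, 3), (1, p2, 1, fin, 210, 8600, 37), (1, p2, 1, fin, 360, 6980, 34), (1, p2, 1, fin, 7130, 7030, 14), (1, p2, 1, fin, 7130, 7030, 20), (2, x1, 1, p1, 210, 8600, 3), (2, x1, 1, p1, 210, 8600, 37), (2, x1, 1, p1, 360, 6980, 34), (2, x1, 1, p1, 7130, 7030, 14), (2, x1, 1, p1, 7130, 7030, 20), (4, mkt, 1, x1, 210, 8600, 3), (4, mkt, 1, x1, 210, 8600, 37), (4, mkt, 1, x1, 360, 6980, 34), (4, mkt, 1, x1, 7130, 7030, 14), (4, mkt, 1, x1, 7130, 7030, 20), (9, ops, 1, rd, 210, 8600, 3), (9, ops, 1, rd, 210, 8600, 37), (9, ops, 1, rd, 360, 6980, 34), (9, ops, 1, rd, 7130, 7030, 14), (9, ops, 1, rd, 7130, 7030, 20)}
σ[eid ≥ 7]: keep tuples satisfying eid ≥ 7 → {(1, p2, 1, fin, 210, 8600, 37), (1, p2, 1, fin, 360, 6980, 34), (1, p2, 1, fin, 7130, 7030, 14), (1, p2, 1, fin, 7130, 7030, 20), (2, x1, 1, p1, 210, 8600, 37), (2, x1, 1, p1, 360, 6980, 34), (2, x1, 1, p1, 7130, 7030, 14), (2, x1, 1, p1, 7130, 7030, 20), (4, mkt, 1, x1, 210, 8600, 37), (4, mkt, 1, x1, 360, 6980, 34), (4, mkt, 1, x1, 7130, 7030, 14), (4, mkt, 1, x1, 7130, 7030, 20), (9, ops, 1, rd, 210, 8600, 37), (9, ops, 1, rd, 360, 6980, 34), (9, ops, 1, rd, 7130, 7030, 14), (9, ops, 1, rd, 7130, 7030, 20)}
σ[eid > mgr]: keep tuples satisfying eid > mgr → {(1, p2, 1, fin, 210, 8600, 37), (1, p2, 1, fin, 360, 6980, 34), (1, p2, 1, fin, 7130, 7030, 14), (1, p2, 1, fin, 7130, 7030, 20), (2, x1, 1, p1, 210, 8600, 37), (2, x1, 1, p1, 360, 6980, 34), (2, x1, 1, p1, 7130, 7030, 14), (2, x1, 1, p1, 7130, 7030, 20), (4, mkt, 1, x1, 210, 8600, 37), (4, mkt, 1, x1, 360, 6980, 34), (4, mkt, 1, x1, 7130, 7030, 14), (4, mkt, 1, x1, 7130, 7030, 20), (9, ops, 1, rd, 210, 8600, 37), (9, ops, 1, rd, 360, 6980, 34), (9, ops, 1, rd, 7130, 7030, 14), (9, ops, 1, rd, 7130, 7030, 20)}
π[mgr, budget, floor]: project onto (mgr, budget, floor) (4 duplicate(s) eliminated) → {(1, 210, 1), (1, 210, 2), (1, 210, 4), (1, 210, 9), (1, 360, 1), (1, 360, 2), (1, 360, 4), (1, 360, 9), (1, 7130, 1), (1, 7130, 2), (1, 7130, 4), (1, 7130, 9)}

{(1, 210, 1), (1, 210, 2), (1, 210, 4), (1, 210, 9), (1, 360, 1), (1, 360, 2), (1, 360, 4), (1, 360, 9), (1, 7130, 1), (1, 7130, 2), (1, 7130, 4), (1, 7130, 9)}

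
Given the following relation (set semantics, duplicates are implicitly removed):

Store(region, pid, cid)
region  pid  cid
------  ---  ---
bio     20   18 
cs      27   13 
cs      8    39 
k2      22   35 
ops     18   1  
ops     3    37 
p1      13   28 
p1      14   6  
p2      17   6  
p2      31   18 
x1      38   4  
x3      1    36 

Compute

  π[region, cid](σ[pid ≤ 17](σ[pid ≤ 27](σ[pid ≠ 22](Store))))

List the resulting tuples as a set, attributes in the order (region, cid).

Filtering on pid ≠ 22 leaves {(bio, 20, 18), (cs, 27, 13), (cs, 8, 39), (ops, 18, 1), (ops, 3, 37), (p1, 13, 28), (p1, 14, 6), (p2, 17, 6), (p2, 31, 18), (x1, 38, 4), (x3, 1, 36)}.
Filtering on pid ≤ 27 leaves {(bio, 20, 18), (cs, 27, 13), (cs, 8, 39), (ops, 18, 1), (ops, 3, 37), (p1, 13, 28), (p1, 14, 6), (p2, 17, 6), (x3, 1, 36)}.
Filtering on pid ≤ 17 leaves {(cs, 8, 39), (ops, 3, 37), (p1, 13, 28), (p1, 14, 6), (p2, 17, 6), (x3, 1, 36)}.
π[region, cid]: project onto (region, cid) → {(cs, 39), (ops, 37), (p1, 28), (p1, 6), (p2, 6), (x3, 36)}

{(cs, 39), (ops, 37), (p1, 28), (p1, 6), (p2, 6), (x3, 36)}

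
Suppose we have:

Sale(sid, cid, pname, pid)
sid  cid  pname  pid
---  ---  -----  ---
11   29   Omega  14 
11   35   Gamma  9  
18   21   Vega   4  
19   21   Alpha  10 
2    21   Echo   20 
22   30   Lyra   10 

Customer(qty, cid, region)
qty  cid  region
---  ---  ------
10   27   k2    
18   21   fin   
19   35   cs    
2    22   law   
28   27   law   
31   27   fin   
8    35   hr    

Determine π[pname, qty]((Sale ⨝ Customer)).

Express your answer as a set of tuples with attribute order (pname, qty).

{(Alpha, 18), (Echo, 18), (Gamma, 19), (Gamma, 8), (Vega, 18)}

Joining Sale and Customer on cid yields {(11, 35, Gamma, 9, 19, cs), (11, 35, Gamma, 9, 8, hr), (18, 21, Vega, 4, 18, fin), (19, 21, Alpha, 10, 18, fin), (2, 21, Echo, 20, 18, fin)}.
π_{pname, qty} gives {(Alpha, 18), (Echo, 18), (Gamma, 19), (Gamma, 8), (Vega, 18)}.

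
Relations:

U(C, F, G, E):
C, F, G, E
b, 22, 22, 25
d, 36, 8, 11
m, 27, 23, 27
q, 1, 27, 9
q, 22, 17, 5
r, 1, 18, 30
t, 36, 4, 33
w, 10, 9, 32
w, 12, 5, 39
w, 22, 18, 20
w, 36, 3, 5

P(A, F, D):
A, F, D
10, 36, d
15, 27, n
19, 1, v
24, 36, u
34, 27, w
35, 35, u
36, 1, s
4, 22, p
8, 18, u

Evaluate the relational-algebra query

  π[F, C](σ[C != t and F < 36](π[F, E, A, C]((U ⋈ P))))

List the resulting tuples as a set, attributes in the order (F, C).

{(1, q), (1, r), (22, b), (22, q), (22, w), (27, m)}

Natural join on F: {(b, 22, 22, 25, 4, p), (d, 36, 8, 11, 10, d), (d, 36, 8, 11, 24, u), (m, 27, 23, 27, 15, n), (m, 27, 23, 27, 34, w), (q, 1, 27, 9, 19, v), (q, 1, 27, 9, 36, s), (q, 22, 17, 5, 4, p), (r, 1, 18, 30, 19, v), (r, 1, 18, 30, 36, s), (t, 36, 4, 33, 10, d), (t, 36, 4, 33, 24, u), (w, 22, 18, 20, 4, p), (w, 36, 3, 5, 10, d), (w, 36, 3, 5, 24, u)}
π[F, E, A, C]: project onto (F, E, A, C) → {(1, 30, 19, r), (1, 30, 36, r), (1, 9, 19, q), (1, 9, 36, q), (22, 20, 4, w), (22, 25, 4, b), (22, 5, 4, q), (27, 27, 15, m), (27, 27, 34, m), (36, 11, 10, d), (36, 11, 24, d), (36, 33, 10, t), (36, 33, 24, t), (36, 5, 10, w), (36, 5, 24, w)}
Apply σ_{C != t and F < 36}; surviving tuples: {(1, 30, 19, r), (1, 30, 36, r), (1, 9, 19, q), (1, 9, 36, q), (22, 20, 4, w), (22, 25, 4, b), (22, 5, 4, q), (27, 27, 15, m), (27, 27, 34, m)}
π[F, C]: project onto (F, C) (3 duplicate(s) eliminated) → {(1, q), (1, r), (22, b), (22, q), (22, w), (27, m)}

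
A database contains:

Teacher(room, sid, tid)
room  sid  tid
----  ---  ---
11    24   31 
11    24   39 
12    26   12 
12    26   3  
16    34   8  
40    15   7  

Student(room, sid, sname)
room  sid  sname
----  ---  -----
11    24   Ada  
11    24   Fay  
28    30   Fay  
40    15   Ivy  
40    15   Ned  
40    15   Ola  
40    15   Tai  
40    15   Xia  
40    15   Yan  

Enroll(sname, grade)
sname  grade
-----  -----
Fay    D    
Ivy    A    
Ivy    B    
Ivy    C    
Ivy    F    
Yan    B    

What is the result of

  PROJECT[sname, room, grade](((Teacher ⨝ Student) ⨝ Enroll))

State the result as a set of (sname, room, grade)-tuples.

{(Fay, 11, D), (Ivy, 40, A), (Ivy, 40, B), (Ivy, 40, C), (Ivy, 40, F), (Yan, 40, B)}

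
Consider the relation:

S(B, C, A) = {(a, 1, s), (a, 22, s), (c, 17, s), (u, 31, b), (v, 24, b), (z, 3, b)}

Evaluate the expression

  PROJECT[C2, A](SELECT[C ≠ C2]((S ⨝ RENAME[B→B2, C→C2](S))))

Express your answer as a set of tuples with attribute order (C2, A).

{(1, s), (17, s), (22, s), (24, b), (3, b), (31, b)}

ρ[B→B2, C→C2]: schema becomes (B2, C2, A); tuples unchanged.
Joining S and RENAME[B→B2, C→C2](S) on A yields {(a, 1, s, a, 1), (a, 1, s, a, 22), (a, 1, s, c, 17), (a, 22, s, a, 1), (a, 22, s, a, 22), (a, 22, s, c, 17), (c, 17, s, a, 1), (c, 17, s, a, 22), (c, 17, s, c, 17), (u, 31, b, u, 31), (u, 31, b, v, 24), (u, 31, b, z, 3), (v, 24, b, u, 31), (v, 24, b, v, 24), (v, 24, b, z, 3), (z, 3, b, u, 31), (z, 3, b, v, 24), (z, 3, b, z, 3)}.
Apply σ_{C ≠ C2}; surviving tuples: {(a, 1, s, a, 22), (a, 1, s, c, 17), (a, 22, s, a, 1), (a, 22, s, c, 17), (c, 17, s, a, 1), (c, 17, s, a, 22), (u, 31, b, v, 24), (u, 31, b, z, 3), (v, 24, b, u, 31), (v, 24, b, z, 3), (z, 3, b, u, 31), (z, 3, b, v, 24)}
Keep only column(s) C2, A (6 duplicate(s) eliminated): {(1, s), (17, s), (22, s), (24, b), (3, b), (31, b)}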